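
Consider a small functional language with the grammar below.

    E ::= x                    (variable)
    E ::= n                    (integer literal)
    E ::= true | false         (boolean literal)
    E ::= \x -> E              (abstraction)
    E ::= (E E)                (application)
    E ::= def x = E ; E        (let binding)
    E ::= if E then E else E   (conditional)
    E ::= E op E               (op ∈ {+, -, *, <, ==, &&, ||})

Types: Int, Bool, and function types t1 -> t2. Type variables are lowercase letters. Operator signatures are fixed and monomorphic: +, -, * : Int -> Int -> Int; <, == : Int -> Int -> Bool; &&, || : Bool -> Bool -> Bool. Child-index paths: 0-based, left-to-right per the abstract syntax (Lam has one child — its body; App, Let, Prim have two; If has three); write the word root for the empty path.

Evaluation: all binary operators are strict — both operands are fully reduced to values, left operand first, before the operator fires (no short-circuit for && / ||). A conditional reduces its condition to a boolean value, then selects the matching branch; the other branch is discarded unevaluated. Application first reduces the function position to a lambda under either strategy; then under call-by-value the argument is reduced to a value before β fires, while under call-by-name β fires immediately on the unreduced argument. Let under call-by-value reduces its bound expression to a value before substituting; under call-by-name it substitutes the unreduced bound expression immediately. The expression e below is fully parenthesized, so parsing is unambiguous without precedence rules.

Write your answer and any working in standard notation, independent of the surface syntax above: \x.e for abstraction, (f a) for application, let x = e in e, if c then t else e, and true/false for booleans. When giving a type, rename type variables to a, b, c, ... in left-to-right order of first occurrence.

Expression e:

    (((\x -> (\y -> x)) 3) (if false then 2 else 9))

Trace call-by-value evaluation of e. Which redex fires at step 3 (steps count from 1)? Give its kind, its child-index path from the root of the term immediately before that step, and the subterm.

Answer: beta at root : ((\y.3) 9)

Derivation:
step 0: (((\x.(\y.x)) 3) (if false then 2 else 9))
step 1: [beta@0] ((\y.3) (if false then 2 else 9))
step 2: [if@1] ((\y.3) 9)
step 3: [beta@root] 3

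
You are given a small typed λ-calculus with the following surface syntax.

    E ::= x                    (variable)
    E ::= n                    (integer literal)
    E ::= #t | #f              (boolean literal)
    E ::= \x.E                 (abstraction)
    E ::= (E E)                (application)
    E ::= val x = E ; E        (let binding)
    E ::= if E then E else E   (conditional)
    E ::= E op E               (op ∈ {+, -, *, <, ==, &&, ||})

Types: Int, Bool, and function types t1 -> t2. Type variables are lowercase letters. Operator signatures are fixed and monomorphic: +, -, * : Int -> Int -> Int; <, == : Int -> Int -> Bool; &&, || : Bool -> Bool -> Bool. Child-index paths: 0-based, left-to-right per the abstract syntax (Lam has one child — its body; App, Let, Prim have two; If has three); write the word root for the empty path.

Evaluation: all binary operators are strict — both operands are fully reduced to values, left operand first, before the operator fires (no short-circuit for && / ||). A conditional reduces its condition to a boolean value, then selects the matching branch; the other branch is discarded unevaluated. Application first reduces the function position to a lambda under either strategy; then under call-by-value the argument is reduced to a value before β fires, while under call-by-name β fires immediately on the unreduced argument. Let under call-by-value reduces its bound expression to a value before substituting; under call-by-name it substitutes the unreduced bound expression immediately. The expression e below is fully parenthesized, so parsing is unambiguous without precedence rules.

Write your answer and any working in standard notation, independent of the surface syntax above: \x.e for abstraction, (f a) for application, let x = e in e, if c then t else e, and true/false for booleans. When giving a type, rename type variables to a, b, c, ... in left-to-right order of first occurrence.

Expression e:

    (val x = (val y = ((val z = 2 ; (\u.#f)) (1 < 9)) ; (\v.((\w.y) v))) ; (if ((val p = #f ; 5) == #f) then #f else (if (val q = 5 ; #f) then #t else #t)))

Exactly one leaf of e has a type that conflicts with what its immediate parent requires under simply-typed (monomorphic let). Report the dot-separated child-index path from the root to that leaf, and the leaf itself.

Trace:
let z : Int
\u._ : a -> Bool
  unify Int ~ Int
  unify Int ~ Int
  unify a -> Bool ~ Bool -> b
  unify a ~ Bool
  unify Bool ~ b
_ _ : Bool
let y : Bool
y : Bool
\w._ : d -> Bool
v : c
  unify d -> Bool ~ c -> e
  unify d ~ c
  unify Bool ~ e
_ _ : Bool
\v._ : c -> Bool
let x : c -> Bool
let p : Bool
  unify Int ~ Int
  unify Bool ~ Int
  FAIL: mismatch Bool ~ Int

Answer: 1.0.1 : false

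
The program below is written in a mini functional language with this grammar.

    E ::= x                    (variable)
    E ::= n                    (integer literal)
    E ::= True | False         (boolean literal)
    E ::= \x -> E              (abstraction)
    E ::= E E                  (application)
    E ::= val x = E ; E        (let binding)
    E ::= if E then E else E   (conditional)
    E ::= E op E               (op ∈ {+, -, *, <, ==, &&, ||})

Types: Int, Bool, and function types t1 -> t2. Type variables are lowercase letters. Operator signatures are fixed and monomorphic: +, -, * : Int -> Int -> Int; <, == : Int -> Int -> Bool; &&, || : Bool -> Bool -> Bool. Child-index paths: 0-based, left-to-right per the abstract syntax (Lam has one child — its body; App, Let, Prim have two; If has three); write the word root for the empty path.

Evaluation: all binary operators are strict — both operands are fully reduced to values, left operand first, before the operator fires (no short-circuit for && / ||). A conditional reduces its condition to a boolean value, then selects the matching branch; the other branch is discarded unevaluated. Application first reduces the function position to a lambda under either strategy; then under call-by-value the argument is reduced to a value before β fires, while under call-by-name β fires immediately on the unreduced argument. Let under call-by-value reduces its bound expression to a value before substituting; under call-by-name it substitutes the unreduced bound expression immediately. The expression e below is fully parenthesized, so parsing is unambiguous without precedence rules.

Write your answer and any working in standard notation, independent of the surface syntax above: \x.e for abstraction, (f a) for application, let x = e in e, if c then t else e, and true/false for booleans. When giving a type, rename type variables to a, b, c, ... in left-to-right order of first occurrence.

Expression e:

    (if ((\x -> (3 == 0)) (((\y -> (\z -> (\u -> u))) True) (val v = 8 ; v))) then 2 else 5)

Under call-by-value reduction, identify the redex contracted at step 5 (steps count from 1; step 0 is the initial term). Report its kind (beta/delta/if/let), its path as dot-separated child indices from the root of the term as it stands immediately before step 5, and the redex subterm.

Answer: delta at 0 : (3 == 0)

Trace:
step 0: (if ((\x.(3 == 0)) (((\y.(\z.(\u.u))) true) (let v = 8 in v))) then 2 else 5)
step 1: [beta@0.1.0] (if ((\x.(3 == 0)) ((\z.(\u.u)) (let v = 8 in v))) then 2 else 5)
step 2: [let@0.1.1] (if ((\x.(3 == 0)) ((\z.(\u.u)) 8)) then 2 else 5)
step 3: [beta@0.1] (if ((\x.(3 == 0)) (\u.u)) then 2 else 5)
step 4: [beta@0] (if (3 == 0) then 2 else 5)
step 5: [delta@0] (if false then 2 else 5)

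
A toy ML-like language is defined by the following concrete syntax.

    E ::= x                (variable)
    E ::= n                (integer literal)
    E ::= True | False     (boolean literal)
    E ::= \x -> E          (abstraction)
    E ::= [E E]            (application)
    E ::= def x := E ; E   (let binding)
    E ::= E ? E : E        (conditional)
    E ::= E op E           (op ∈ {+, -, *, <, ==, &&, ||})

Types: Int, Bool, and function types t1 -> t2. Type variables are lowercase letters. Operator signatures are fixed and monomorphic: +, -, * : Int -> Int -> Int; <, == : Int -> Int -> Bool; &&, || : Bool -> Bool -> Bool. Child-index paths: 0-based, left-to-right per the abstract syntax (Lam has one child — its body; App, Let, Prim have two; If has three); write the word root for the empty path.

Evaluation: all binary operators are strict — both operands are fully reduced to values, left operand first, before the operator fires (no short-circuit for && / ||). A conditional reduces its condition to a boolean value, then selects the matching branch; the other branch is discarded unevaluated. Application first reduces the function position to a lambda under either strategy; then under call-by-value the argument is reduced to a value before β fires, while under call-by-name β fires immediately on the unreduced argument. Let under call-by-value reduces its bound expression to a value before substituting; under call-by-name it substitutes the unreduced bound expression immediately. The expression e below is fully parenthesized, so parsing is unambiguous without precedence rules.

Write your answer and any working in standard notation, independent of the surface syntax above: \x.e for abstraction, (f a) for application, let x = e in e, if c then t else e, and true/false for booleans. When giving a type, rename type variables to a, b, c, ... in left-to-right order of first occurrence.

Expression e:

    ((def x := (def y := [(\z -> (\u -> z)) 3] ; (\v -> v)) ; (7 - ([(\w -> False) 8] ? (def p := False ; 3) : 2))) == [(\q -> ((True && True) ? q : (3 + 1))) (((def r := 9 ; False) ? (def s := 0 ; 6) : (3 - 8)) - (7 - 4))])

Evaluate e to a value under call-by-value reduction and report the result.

Answer: false

Trace:
step 0: ((let x = (let y = ((\z.(\u.z)) 3) in (\v.v)) in (7 - (if ((\w.false) 8) then (let p = false in 3) else 2))) == ((\q.(if (true && true) then q else (3 + 1))) ((if (let r = 9 in false) then (let s = 0 in 6) else (3 - 8)) - (7 - 4))))
step 1: [beta@0.0.0] ((let x = (let y = (\u.3) in (\v.v)) in (7 - (if ((\w.false) 8) then (let p = false in 3) else 2))) == ((\q.(if (true && true) then q else (3 + 1))) ((if (let r = 9 in false) then (let s = 0 in 6) else (3 - 8)) - (7 - 4))))
step 2: [let@0.0] ((let x = (\v.v) in (7 - (if ((\w.false) 8) then (let p = false in 3) else 2))) == ((\q.(if (true && true) then q else (3 + 1))) ((if (let r = 9 in false) then (let s = 0 in 6) else (3 - 8)) - (7 - 4))))
step 3: [let@0] ((7 - (if ((\w.false) 8) then (let p = false in 3) else 2)) == ((\q.(if (true && true) then q else (3 + 1))) ((if (let r = 9 in false) then (let s = 0 in 6) else (3 - 8)) - (7 - 4))))
step 4: [beta@0.1.0] ((7 - (if false then (let p = false in 3) else 2)) == ((\q.(if (true && true) then q else (3 + 1))) ((if (let r = 9 in false) then (let s = 0 in 6) else (3 - 8)) - (7 - 4))))
step 5: [if@0.1] ((7 - 2) == ((\q.(if (true && true) then q else (3 + 1))) ((if (let r = 9 in false) then (let s = 0 in 6) else (3 - 8)) - (7 - 4))))
step 6: [delta@0] (5 == ((\q.(if (true && true) then q else (3 + 1))) ((if (let r = 9 in false) then (let s = 0 in 6) else (3 - 8)) - (7 - 4))))
step 7: [let@1.1.0.0] (5 == ((\q.(if (true && true) then q else (3 + 1))) ((if false then (let s = 0 in 6) else (3 - 8)) - (7 - 4))))
step 8: [if@1.1.0] (5 == ((\q.(if (true && true) then q else (3 + 1))) ((3 - 8) - (7 - 4))))
step 9: [delta@1.1.0] (5 == ((\q.(if (true && true) then q else (3 + 1))) (-5 - (7 - 4))))
step 10: [delta@1.1.1] (5 == ((\q.(if (true && true) then q else (3 + 1))) (-5 - 3)))
step 11: [delta@1.1] (5 == ((\q.(if (true && true) then q else (3 + 1))) -8))
step 12: [beta@1] (5 == (if (true && true) then -8 else (3 + 1)))
step 13: [delta@1.0] (5 == (if true then -8 else (3 + 1)))
step 14: [if@1] (5 == -8)
step 15: [delta@root] false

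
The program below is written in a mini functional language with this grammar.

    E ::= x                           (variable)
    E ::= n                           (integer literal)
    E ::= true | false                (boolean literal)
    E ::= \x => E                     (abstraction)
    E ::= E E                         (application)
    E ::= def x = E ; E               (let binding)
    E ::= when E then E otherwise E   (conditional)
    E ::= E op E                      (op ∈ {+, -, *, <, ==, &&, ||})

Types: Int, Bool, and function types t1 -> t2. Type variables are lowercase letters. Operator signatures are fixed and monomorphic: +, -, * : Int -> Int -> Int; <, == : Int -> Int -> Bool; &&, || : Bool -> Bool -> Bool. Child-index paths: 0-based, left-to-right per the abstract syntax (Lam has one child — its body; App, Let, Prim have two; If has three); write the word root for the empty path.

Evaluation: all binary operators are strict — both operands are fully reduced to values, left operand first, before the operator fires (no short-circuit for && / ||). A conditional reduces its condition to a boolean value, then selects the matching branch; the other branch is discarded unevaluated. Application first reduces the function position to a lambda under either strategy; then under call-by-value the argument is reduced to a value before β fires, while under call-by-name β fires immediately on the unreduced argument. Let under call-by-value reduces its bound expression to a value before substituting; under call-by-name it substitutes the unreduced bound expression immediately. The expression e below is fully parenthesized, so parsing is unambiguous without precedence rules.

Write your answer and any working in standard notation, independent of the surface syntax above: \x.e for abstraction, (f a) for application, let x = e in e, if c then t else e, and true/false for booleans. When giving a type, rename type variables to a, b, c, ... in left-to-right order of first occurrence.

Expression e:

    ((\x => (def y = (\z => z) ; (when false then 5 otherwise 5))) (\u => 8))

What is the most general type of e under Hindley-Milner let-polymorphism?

Answer: Int

Derivation:
z : b
\z._ : b -> b
let y : forall. b -> b
  unify Bool ~ Bool
  unify Int ~ Int
\x._ : a -> Int
\u._ : c -> Int
  unify a -> Int ~ (c -> Int) -> d
  unify a ~ c -> Int
  unify Int ~ d
_ _ : Int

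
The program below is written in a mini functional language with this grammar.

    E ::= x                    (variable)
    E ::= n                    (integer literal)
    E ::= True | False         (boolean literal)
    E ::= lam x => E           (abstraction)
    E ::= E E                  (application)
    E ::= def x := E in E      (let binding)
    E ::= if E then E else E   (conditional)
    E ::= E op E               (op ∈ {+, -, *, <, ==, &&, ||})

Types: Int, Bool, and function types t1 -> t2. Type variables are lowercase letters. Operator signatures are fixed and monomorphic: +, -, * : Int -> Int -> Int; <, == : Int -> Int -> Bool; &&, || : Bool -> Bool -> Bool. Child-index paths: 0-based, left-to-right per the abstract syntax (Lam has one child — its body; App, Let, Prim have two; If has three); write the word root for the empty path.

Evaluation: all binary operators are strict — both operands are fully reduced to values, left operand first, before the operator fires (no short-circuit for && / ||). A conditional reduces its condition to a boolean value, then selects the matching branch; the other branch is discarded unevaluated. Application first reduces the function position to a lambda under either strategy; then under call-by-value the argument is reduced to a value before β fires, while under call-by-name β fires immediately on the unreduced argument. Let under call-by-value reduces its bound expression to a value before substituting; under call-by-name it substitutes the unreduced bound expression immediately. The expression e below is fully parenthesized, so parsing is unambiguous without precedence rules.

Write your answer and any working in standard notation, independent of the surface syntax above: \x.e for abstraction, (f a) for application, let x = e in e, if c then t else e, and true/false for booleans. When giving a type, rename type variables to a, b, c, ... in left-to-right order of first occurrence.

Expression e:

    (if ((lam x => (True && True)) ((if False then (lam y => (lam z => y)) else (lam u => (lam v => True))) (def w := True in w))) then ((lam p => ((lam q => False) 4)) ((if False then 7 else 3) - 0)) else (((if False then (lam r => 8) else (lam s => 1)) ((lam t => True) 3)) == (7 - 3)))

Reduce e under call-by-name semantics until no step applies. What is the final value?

Answer: false

Derivation:
step 0: (if ((\x.(true && true)) ((if false then (\y.(\z.y)) else (\u.(\v.true))) (let w = true in w))) then ((\p.((\q.false) 4)) ((if false then 7 else 3) - 0)) else (((if false then (\r.8) else (\s.1)) ((\t.true) 3)) == (7 - 3)))
step 1: [beta@0] (if (true && true) then ((\p.((\q.false) 4)) ((if false then 7 else 3) - 0)) else (((if false then (\r.8) else (\s.1)) ((\t.true) 3)) == (7 - 3)))
step 2: [delta@0] (if true then ((\p.((\q.false) 4)) ((if false then 7 else 3) - 0)) else (((if false then (\r.8) else (\s.1)) ((\t.true) 3)) == (7 - 3)))
step 3: [if@root] ((\p.((\q.false) 4)) ((if false then 7 else 3) - 0))
step 4: [beta@root] ((\q.false) 4)
step 5: [beta@root] false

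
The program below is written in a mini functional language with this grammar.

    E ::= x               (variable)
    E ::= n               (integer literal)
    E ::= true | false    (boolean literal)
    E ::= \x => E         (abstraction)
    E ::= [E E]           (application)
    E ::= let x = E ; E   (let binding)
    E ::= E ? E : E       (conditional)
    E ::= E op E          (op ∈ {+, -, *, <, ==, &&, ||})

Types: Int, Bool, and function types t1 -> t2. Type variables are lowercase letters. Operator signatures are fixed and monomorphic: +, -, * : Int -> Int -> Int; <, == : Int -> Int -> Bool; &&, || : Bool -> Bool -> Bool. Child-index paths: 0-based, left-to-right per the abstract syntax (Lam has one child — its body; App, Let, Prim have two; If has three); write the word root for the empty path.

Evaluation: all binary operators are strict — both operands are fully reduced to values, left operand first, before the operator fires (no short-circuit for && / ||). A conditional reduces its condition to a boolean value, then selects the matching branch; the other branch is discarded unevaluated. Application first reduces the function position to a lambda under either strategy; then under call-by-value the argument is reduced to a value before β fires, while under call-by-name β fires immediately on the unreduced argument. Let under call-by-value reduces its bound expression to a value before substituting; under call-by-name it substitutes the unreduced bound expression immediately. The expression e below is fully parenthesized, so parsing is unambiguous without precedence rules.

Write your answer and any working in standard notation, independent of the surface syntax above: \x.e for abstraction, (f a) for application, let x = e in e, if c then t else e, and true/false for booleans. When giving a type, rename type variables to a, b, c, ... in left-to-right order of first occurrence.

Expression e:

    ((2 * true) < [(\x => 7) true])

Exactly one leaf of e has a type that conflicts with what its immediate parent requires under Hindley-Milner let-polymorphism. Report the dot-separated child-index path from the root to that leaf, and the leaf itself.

Working:
  unify Int ~ Int
  unify Bool ~ Int
  FAIL: mismatch Bool ~ Int

Answer: 0.1 : true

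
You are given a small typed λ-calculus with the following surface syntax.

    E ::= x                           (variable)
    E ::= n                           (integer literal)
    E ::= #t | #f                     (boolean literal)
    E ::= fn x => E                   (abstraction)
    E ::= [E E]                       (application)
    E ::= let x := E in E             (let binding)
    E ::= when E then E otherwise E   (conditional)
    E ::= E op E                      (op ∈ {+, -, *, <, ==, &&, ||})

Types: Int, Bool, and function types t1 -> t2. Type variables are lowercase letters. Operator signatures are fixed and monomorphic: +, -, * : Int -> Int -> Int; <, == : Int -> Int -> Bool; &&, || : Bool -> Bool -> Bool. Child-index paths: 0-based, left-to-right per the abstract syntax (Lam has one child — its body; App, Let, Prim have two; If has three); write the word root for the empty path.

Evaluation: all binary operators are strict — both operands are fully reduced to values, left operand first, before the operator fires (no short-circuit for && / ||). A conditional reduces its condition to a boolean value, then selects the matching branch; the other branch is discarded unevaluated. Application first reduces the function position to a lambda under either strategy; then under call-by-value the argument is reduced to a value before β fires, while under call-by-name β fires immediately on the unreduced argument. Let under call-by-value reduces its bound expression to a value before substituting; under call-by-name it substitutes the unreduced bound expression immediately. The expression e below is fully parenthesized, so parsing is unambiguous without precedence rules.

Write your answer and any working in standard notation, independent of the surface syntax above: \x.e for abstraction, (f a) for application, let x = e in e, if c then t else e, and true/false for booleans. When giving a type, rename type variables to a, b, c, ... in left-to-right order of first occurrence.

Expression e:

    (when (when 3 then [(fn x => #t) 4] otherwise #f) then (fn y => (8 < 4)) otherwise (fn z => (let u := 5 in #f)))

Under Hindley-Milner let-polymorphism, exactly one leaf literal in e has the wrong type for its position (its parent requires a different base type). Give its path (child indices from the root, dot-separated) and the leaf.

Trace:
  unify Int ~ Bool
  FAIL: mismatch Int ~ Bool

Answer: 0.0 : 3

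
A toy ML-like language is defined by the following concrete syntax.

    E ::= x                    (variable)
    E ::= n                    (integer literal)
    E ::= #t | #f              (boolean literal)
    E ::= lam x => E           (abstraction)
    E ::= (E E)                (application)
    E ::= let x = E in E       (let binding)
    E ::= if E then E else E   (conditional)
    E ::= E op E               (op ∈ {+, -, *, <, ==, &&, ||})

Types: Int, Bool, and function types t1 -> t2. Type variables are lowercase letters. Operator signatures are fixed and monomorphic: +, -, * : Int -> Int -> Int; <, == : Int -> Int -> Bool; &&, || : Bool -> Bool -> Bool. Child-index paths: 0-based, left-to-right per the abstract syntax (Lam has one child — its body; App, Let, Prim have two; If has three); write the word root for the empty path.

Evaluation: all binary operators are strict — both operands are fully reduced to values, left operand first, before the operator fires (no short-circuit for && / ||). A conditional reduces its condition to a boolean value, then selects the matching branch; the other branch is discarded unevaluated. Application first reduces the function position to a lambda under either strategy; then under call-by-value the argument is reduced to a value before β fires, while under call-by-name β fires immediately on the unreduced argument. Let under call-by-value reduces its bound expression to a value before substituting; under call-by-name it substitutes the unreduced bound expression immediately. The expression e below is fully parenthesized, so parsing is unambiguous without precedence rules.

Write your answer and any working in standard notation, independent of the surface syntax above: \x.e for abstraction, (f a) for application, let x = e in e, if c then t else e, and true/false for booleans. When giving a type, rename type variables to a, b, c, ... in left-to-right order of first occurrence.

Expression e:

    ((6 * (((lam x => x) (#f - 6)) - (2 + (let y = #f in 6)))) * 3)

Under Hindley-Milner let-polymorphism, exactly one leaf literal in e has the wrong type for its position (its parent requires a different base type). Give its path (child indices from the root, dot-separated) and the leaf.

Working:
  unify Int ~ Int
x : a
\x._ : a -> a
  unify Bool ~ Int
  FAIL: mismatch Bool ~ Int

Answer: 0.1.0.1.0 : false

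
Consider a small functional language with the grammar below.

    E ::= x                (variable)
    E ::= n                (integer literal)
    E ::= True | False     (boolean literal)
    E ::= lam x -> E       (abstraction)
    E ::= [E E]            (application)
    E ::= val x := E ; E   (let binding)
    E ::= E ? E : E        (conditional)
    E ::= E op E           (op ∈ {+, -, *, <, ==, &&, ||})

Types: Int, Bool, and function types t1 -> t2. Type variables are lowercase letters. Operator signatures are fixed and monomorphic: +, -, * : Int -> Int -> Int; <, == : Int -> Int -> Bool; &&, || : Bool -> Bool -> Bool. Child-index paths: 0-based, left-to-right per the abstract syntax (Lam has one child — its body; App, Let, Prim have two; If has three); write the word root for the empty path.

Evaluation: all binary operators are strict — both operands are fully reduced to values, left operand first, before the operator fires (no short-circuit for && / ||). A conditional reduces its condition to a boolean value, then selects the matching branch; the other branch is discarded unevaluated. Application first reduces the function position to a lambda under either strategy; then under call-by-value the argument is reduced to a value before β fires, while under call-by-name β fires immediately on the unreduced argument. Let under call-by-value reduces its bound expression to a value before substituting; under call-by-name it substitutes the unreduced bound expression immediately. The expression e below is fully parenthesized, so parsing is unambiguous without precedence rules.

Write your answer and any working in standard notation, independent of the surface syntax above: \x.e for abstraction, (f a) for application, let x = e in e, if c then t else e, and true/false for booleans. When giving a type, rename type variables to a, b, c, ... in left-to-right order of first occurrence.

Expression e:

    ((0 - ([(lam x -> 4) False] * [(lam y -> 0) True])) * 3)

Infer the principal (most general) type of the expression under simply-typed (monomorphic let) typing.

Trace:
  unify Int ~ Int
\x._ : a -> Int
  unify a -> Int ~ Bool -> b
  unify a ~ Bool
  unify Int ~ b
_ _ : Int
  unify Int ~ Int
\y._ : c -> Int
  unify c -> Int ~ Bool -> d
  unify c ~ Bool
  unify Int ~ d
_ _ : Int
  unify Int ~ Int
  unify Int ~ Int
  unify Int ~ Int
  unify Int ~ Int

Answer: Int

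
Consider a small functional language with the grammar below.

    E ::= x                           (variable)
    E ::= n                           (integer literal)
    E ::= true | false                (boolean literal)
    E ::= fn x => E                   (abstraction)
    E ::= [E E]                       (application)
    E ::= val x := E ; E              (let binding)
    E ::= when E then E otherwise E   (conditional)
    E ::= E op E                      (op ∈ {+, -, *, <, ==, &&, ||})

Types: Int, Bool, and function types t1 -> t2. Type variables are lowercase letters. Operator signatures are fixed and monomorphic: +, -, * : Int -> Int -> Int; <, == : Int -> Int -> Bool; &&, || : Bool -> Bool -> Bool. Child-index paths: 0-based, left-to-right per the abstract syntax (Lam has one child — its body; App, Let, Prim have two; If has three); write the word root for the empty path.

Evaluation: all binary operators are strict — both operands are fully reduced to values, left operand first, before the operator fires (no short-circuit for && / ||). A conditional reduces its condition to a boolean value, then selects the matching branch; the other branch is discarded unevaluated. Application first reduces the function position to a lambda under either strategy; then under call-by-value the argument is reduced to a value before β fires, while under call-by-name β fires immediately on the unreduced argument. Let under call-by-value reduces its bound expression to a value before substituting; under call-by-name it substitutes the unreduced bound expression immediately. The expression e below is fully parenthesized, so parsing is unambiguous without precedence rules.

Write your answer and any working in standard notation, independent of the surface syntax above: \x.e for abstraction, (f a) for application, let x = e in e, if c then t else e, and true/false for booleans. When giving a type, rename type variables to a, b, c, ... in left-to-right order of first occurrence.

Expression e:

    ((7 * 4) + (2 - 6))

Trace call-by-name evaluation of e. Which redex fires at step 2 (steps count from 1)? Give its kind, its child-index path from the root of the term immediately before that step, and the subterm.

Trace:
step 0: ((7 * 4) + (2 - 6))
step 1: [delta@0] (28 + (2 - 6))
step 2: [delta@1] (28 + -4)

Answer: delta at 1 : (2 - 6)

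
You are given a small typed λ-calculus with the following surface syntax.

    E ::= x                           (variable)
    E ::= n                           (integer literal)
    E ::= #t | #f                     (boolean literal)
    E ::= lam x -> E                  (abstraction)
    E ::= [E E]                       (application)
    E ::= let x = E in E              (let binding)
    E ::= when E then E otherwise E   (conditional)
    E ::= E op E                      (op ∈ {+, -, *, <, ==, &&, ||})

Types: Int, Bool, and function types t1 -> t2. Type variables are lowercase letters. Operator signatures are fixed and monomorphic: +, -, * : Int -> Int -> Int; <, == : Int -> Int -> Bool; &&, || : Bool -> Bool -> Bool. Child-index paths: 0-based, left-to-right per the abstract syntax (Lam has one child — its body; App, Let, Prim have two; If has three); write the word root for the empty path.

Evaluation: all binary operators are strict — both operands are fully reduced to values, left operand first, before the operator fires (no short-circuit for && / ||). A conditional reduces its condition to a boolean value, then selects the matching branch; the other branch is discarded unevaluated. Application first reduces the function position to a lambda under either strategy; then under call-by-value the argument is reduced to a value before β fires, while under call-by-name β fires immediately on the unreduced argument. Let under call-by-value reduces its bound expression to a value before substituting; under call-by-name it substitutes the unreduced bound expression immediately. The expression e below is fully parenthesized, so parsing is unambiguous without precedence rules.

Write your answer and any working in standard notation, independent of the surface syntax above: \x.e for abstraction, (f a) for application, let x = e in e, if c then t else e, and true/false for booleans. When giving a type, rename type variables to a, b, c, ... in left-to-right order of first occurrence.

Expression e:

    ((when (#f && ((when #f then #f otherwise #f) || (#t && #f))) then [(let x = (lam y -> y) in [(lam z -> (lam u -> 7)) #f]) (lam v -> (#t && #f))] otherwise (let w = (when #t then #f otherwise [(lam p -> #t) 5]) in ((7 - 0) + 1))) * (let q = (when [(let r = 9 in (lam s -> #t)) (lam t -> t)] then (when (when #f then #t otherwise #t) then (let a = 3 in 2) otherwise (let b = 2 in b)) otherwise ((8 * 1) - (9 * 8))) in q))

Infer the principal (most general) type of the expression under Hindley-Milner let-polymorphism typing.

Answer: Int

Working:
  unify Bool ~ Bool
  unify Bool ~ Bool
  unify Bool ~ Bool
  unify Bool ~ Bool
  unify Bool ~ Bool
  unify Bool ~ Bool
  unify Bool ~ Bool
  unify Bool ~ Bool
  unify Bool ~ Bool
y : a
\y._ : a -> a
let x : forall. a -> a
\u._ : c -> Int
\z._ : b -> c -> Int
  unify b -> c -> Int ~ Bool -> d
  unify b ~ Bool
  unify c -> Int ~ d
_ _ : c -> Int
  unify Bool ~ Bool
  unify Bool ~ Bool
\v._ : e -> Bool
  unify c -> Int ~ (e -> Bool) -> f
  unify c ~ e -> Bool
  unify Int ~ f
_ _ : Int
  unify Bool ~ Bool
\p._ : g -> Bool
  unify g -> Bool ~ Int -> h
  unify g ~ Int
  unify Bool ~ h
_ _ : Bool
  unify Bool ~ Bool
let w : Bool
  unify Int ~ Int
  unify Int ~ Int
  unify Int ~ Int
  unify Int ~ Int
  unify Int ~ Int
  unify Int ~ Int
let r : Int
\s._ : i -> Bool
t : j
\t._ : j -> j
  unify i -> Bool ~ (j -> j) -> k
  unify i ~ j -> j
  unify Bool ~ k
_ _ : Bool
  unify Bool ~ Bool
  unify Bool ~ Bool
  unify Bool ~ Bool
  unify Bool ~ Bool
let a : Int
let b : Int
b : Int
  unify Int ~ Int
  unify Int ~ Int
  unify Int ~ Int
  unify Int ~ Int
  unify Int ~ Int
  unify Int ~ Int
  unify Int ~ Int
  unify Int ~ Int
let q : Int
q : Int
  unify Int ~ Int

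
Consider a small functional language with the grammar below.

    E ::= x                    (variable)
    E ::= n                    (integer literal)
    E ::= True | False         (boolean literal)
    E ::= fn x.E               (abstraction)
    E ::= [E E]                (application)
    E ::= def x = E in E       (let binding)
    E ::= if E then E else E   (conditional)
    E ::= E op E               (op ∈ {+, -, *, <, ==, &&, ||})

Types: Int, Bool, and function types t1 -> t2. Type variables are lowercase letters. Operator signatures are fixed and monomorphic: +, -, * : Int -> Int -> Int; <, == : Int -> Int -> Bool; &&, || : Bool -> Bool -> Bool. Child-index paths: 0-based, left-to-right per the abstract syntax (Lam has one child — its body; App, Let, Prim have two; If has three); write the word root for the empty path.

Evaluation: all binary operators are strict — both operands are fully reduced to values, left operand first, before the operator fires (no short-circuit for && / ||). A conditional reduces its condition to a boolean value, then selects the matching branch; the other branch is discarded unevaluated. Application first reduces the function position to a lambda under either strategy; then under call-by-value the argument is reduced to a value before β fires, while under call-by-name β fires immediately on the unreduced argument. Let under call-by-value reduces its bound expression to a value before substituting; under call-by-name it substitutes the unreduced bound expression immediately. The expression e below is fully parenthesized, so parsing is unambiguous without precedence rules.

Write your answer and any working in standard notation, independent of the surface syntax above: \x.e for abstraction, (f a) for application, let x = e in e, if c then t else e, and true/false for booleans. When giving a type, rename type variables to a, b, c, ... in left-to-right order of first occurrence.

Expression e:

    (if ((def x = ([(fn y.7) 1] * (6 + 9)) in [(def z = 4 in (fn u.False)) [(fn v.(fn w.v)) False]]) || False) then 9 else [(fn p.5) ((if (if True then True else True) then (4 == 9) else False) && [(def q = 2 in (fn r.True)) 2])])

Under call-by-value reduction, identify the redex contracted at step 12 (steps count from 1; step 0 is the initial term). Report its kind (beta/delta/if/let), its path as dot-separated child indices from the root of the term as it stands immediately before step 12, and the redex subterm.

Trace:
step 0: (if ((let x = (((\y.7) 1) * (6 + 9)) in ((let z = 4 in (\u.false)) ((\v.(\w.v)) false))) || false) then 9 else ((\p.5) ((if (if true then true else true) then (4 == 9) else false) && ((let q = 2 in (\r.true)) 2))))
step 1: [beta@0.0.0.0] (if ((let x = (7 * (6 + 9)) in ((let z = 4 in (\u.false)) ((\v.(\w.v)) false))) || false) then 9 else ((\p.5) ((if (if true then true else true) then (4 == 9) else false) && ((let q = 2 in (\r.true)) 2))))
step 2: [delta@0.0.0.1] (if ((let x = (7 * 15) in ((let z = 4 in (\u.false)) ((\v.(\w.v)) false))) || false) then 9 else ((\p.5) ((if (if true then true else true) then (4 == 9) else false) && ((let q = 2 in (\r.true)) 2))))
step 3: [delta@0.0.0] (if ((let x = 105 in ((let z = 4 in (\u.false)) ((\v.(\w.v)) false))) || false) then 9 else ((\p.5) ((if (if true then true else true) then (4 == 9) else false) && ((let q = 2 in (\r.true)) 2))))
step 4: [let@0.0] (if (((let z = 4 in (\u.false)) ((\v.(\w.v)) false)) || false) then 9 else ((\p.5) ((if (if true then true else true) then (4 == 9) else false) && ((let q = 2 in (\r.true)) 2))))
step 5: [let@0.0.0] (if (((\u.false) ((\v.(\w.v)) false)) || false) then 9 else ((\p.5) ((if (if true then true else true) then (4 == 9) else false) && ((let q = 2 in (\r.true)) 2))))
step 6: [beta@0.0.1] (if (((\u.false) (\w.false)) || false) then 9 else ((\p.5) ((if (if true then true else true) then (4 == 9) else false) && ((let q = 2 in (\r.true)) 2))))
step 7: [beta@0.0] (if (false || false) then 9 else ((\p.5) ((if (if true then true else true) then (4 == 9) else false) && ((let q = 2 in (\r.true)) 2))))
step 8: [delta@0] (if false then 9 else ((\p.5) ((if (if true then true else true) then (4 == 9) else false) && ((let q = 2 in (\r.true)) 2))))
step 9: [if@root] ((\p.5) ((if (if true then true else true) then (4 == 9) else false) && ((let q = 2 in (\r.true)) 2)))
step 10: [if@1.0.0] ((\p.5) ((if true then (4 == 9) else false) && ((let q = 2 in (\r.true)) 2)))
step 11: [if@1.0] ((\p.5) ((4 == 9) && ((let q = 2 in (\r.true)) 2)))
step 12: [delta@1.0] ((\p.5) (false && ((let q = 2 in (\r.true)) 2)))

Answer: delta at 1.0 : (4 == 9)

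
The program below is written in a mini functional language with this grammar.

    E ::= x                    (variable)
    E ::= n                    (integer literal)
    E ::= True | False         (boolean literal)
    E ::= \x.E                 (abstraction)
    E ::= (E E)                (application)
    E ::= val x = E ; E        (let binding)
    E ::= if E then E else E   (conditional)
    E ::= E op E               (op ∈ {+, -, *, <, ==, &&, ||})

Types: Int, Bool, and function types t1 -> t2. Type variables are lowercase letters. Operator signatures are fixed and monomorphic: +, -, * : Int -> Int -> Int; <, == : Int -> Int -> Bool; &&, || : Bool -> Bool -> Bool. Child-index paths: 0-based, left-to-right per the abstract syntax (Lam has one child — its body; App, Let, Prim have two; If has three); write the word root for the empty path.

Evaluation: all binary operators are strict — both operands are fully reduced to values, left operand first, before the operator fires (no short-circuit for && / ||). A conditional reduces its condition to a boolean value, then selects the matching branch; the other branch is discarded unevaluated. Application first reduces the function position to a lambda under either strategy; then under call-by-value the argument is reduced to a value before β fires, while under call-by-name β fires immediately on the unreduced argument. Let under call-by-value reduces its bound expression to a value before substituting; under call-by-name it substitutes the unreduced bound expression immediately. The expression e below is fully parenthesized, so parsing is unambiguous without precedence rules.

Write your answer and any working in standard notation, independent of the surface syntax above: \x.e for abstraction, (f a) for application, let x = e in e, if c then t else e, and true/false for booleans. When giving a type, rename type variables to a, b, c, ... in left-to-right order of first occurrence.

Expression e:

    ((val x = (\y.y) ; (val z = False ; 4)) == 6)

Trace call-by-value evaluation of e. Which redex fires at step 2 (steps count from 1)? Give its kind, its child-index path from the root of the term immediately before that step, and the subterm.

Answer: let at 0 : (let z = false in 4)

Working:
step 0: ((let x = (\y.y) in (let z = false in 4)) == 6)
step 1: [let@0] ((let z = false in 4) == 6)
step 2: [let@0] (4 == 6)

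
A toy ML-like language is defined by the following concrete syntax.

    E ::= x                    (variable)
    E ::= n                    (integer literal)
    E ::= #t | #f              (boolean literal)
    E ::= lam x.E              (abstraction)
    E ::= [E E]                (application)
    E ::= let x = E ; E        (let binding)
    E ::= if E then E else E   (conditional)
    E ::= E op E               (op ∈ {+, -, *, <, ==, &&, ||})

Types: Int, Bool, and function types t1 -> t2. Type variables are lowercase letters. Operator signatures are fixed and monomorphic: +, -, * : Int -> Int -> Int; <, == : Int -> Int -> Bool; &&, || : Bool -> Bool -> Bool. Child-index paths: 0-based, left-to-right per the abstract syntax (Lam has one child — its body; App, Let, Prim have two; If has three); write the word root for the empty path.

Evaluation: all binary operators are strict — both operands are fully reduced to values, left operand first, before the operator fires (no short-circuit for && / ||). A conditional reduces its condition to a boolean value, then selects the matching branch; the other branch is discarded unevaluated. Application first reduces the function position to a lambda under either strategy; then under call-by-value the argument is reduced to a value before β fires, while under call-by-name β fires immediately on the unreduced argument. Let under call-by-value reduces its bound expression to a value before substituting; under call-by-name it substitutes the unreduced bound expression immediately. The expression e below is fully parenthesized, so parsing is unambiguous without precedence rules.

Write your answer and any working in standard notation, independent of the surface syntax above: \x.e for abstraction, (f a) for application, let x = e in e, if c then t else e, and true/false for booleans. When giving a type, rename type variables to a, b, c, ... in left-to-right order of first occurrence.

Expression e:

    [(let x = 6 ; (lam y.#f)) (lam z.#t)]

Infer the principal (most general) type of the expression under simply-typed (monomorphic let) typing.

Working:
let x : Int
\y._ : a -> Bool
\z._ : b -> Bool
  unify a -> Bool ~ (b -> Bool) -> c
  unify a ~ b -> Bool
  unify Bool ~ c
_ _ : Bool

Answer: Bool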